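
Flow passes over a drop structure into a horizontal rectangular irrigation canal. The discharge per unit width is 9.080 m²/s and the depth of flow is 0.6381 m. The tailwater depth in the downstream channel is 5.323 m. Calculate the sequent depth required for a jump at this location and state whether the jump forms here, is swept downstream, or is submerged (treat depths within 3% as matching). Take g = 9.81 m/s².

V₁ = q/y₁ = 9.080/0.6381 = 14.23 m/s. Fr₁ = V₁/√(g·y₁) = 14.23/√(9.81×0.6381) = 5.687.
Sequent-depth ratio: y₂/y₁ = ½[√(1 + 8Fr₁²) − 1] = ½[√259.78 − 1] = 7.559.
y₂ = 7.559 × 0.6381 = 4.823 m.
Tailwater y_tw = 5.323 m: y_tw > y₂, so the jump is submerged.

y₂ = 4.823 m; the jump is submerged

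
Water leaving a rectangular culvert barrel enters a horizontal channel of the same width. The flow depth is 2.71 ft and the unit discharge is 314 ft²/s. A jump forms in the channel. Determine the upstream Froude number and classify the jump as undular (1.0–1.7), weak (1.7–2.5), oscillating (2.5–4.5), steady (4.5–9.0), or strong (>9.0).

V₁ = q/y₁ = 314/2.71 = 116 ft/s. Fr₁ = V₁/√(g·y₁) = 116/√(32.2×2.71) = 12.4.
Fr₁ = 12.4 lies in the strong range.

Fr₁ = 12.4; strong jump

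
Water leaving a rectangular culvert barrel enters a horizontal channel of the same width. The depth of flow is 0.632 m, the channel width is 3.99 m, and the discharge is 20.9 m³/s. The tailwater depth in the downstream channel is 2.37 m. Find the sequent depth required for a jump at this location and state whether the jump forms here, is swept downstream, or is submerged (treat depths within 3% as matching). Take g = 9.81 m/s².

q = Q/b = 20.9/3.99 = 5.24 m²/s; V₁ = q/y₁ = 8.29 m/s. Fr₁ = V₁/√(g·y₁) = 3.33.
Conjugate-depth relation: y₂/y₁ = ½[√(1 + 8Fr₁²) − 1] = ½[√89.64 − 1] = 4.23.
y₂ = 4.23 × 0.632 = 2.68 m.
Tailwater y_tw = 2.37 m: y_tw < y₂, so the jump is swept downstream.

y₂ = 2.68 m; the jump is swept downstream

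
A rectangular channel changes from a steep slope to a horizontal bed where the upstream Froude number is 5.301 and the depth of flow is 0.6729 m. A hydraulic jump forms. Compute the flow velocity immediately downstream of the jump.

Fr₁ = 5.301 (given).
By Bélanger, y₂/y₁ = ½[√(1 + 8Fr₁²) − 1] = ½[√225.80 − 1] = 7.013.
y₂ = 7.013 × 0.6729 = 4.719 m.
V₁ = Fr₁·√(g·y₁) = 5.301×√(9.81×0.6729) = 13.62 m/s; q = V₁·y₁ = 9.165 m²/s.
V₂ = q/y₂ = 9.165/4.719 = 1.942 m/s.

V₂ = 1.942 m/s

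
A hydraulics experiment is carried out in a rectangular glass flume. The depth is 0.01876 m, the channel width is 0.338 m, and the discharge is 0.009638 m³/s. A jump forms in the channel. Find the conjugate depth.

y₂ = 0.08509 m

q = Q/b = 0.009638/0.338 = 0.02851 m²/s; V₁ = q/y₁ = 1.520 m/s. Fr₁ = V₁/√(g·y₁) = 3.543.
Bélanger equation: y₂/y₁ = ½[√(1 + 8Fr₁²) − 1] = ½[√101.43 − 1] = 4.536.
y₂ = 4.536 × 0.01876 = 0.08509 m.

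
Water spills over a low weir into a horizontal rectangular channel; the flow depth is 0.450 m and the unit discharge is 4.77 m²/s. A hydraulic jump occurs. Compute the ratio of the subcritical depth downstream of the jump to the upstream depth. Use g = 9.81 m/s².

V₁ = q/y₁ = 4.77/0.450 = 10.6 m/s. Fr₁ = V₁/√(g·y₁) = 10.6/√(9.81×0.450) = 5.05.
Conjugate-depth relation: y₂/y₁ = ½[√(1 + 8Fr₁²) − 1] = ½[√204.6 − 1] = 6.65.

y₂/y₁ = 6.65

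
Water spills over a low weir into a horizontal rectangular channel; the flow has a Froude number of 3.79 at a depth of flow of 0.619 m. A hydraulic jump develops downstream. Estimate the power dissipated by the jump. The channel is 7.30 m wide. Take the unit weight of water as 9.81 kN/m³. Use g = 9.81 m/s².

Fr₁ = 3.79 (given).
By Bélanger, y₂/y₁ = ½[√(1 + 8Fr₁²) − 1] = ½[√115.9 − 1] = 4.88.
y₂ = 4.88 × 0.619 = 3.02 m.
V₁ = Fr₁·√(g·y₁) = 3.79×√(9.81×0.619) = 9.34 m/s; q = V₁·y₁ = 5.78 m²/s. V₂ = q/y₂ = 5.78/3.02 = 1.91 m/s. E₁ = y₁ + V₁²/2g = 5.06 m; E₂ = y₂ + V₂²/2g = 3.21 m. ΔE = E₁ − E₂ = 1.86 m.
Q = q·b = 5.78 × 7.30 = 42.2 m³/s. P = γ·Q·ΔE = 9.81 × 42.2 × 1.86 = 768 kW.

P = 768 kW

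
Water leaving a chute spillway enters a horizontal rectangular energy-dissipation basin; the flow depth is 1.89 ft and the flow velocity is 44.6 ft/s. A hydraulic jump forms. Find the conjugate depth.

Fr₁ = V₁/√(g·y₁) = 44.6/√(32.2×1.89) = 5.72.
Conjugate-depth relation: y₂/y₁ = ½[√(1 + 8Fr₁²) − 1] = ½[√262.5 − 1] = 7.60.
y₂ = 7.60 × 1.89 = 14.4 ft.

y₂ = 14.4 ft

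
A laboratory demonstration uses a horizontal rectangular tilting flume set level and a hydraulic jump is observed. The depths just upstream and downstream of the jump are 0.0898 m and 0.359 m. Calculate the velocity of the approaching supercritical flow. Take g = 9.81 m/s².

V₁ = 2.97 m/s

For a rectangular channel the momentum equation gives q² = ½·g·y₁·y₂·(y₁ + y₂) = ½×9.81×0.0898×0.359×0.449 = 0.0710.
q = √0.0710 = 0.266 m²/s.
V₁ = q/y₁ = 0.266/0.0898 = 2.97 m/s.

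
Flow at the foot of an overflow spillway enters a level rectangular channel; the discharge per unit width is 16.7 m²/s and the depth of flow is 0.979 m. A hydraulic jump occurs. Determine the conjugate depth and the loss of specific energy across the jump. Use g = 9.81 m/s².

y₂ = 7.15 m; ΔE = 8.38 m

V₁ = q/y₁ = 16.7/0.979 = 17.1 m/s. Fr₁ = V₁/√(g·y₁) = 17.1/√(9.81×0.979) = 5.50.
From the momentum equation for a rectangular channel, y₂/y₁ = ½[√(1 + 8Fr₁²) − 1] = ½[√243.4 − 1] = 7.30.
y₂ = 7.30 × 0.979 = 7.15 m.
Head loss: ΔE = (y₂ − y₁)³/(4y₁y₂) = (7.15 − 0.979)³/(4×0.979×7.15) = 235/28.0 = 8.38 m.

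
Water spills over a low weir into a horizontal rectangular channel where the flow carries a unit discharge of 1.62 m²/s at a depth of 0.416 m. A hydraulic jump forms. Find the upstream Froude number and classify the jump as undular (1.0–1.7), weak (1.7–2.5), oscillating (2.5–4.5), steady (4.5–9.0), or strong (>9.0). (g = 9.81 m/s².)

Fr₁ = 1.93; weak jump

V₁ = q/y₁ = 1.62/0.416 = 3.89 m/s. Fr₁ = V₁/√(g·y₁) = 3.89/√(9.81×0.416) = 1.93.
Fr₁ = 1.93 lies in the weak range.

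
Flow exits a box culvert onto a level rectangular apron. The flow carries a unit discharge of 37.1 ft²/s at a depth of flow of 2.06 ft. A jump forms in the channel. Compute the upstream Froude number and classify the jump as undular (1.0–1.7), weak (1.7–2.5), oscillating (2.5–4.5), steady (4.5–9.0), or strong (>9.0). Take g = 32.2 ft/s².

V₁ = q/y₁ = 37.1/2.06 = 18.0 ft/s. Fr₁ = V₁/√(g·y₁) = 18.0/√(32.2×2.06) = 2.21.
Fr₁ = 2.21 lies in the weak range.

Fr₁ = 2.21; weak jump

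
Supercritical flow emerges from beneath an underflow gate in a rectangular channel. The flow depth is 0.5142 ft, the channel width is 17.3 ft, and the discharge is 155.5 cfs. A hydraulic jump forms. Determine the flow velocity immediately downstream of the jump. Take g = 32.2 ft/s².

q = Q/b = 155.5/17.3 = 8.988 ft²/s; V₁ = q/y₁ = 17.48 ft/s. Fr₁ = V₁/√(g·y₁) = 4.296.
By Bélanger, y₂/y₁ = ½[√(1 + 8Fr₁²) − 1] = ½[√148.64 − 1] = 5.596.
y₂ = 5.596 × 0.5142 = 2.877 ft.
V₂ = q/y₂ = 8.988/2.877 = 3.124 ft/s.

V₂ = 3.124 ft/s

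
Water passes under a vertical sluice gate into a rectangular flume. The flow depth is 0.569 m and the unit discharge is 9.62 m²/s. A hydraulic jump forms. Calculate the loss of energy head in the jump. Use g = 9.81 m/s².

V₁ = q/y₁ = 9.62/0.569 = 16.9 m/s. Fr₁ = V₁/√(g·y₁) = 16.9/√(9.81×0.569) = 7.16.
By Bélanger, y₂/y₁ = ½[√(1 + 8Fr₁²) − 1] = ½[√410.7 − 1] = 9.63.
y₂ = 9.63 × 0.569 = 5.48 m.
Head loss: ΔE = (y₂ − y₁)³/(4y₁y₂) = (5.48 − 0.569)³/(4×0.569×5.48) = 119/12.5 = 9.50 m.

ΔE = 9.50 m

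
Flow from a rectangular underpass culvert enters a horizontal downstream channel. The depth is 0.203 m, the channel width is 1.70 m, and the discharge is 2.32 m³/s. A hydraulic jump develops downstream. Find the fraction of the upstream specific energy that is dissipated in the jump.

ΔE/E₁ = 0.470 (47.0%)

q = Q/b = 2.32/1.70 = 1.36 m²/s; V₁ = q/y₁ = 6.72 m/s. Fr₁ = V₁/√(g·y₁) = 4.76.
From the momentum equation for a rectangular channel, y₂/y₁ = ½[√(1 + 8Fr₁²) − 1] = ½[√182.6 − 1] = 6.26.
y₂ = 6.26 × 0.203 = 1.27 m.
E₁ = y₁ + V₁²/2g = 2.51 m. ΔE = (y₂ − y₁)³/(4y₁y₂) = 1.18 m. ΔE/E₁ = 1.18/2.51 = 0.470.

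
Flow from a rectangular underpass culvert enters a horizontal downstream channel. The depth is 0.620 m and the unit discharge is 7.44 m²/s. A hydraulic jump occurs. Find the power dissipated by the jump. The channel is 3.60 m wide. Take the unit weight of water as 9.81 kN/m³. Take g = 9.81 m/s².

V₁ = q/y₁ = 7.44/0.620 = 12.0 m/s. Fr₁ = V₁/√(g·y₁) = 12.0/√(9.81×0.620) = 4.87.
Sequent-depth ratio: y₂/y₁ = ½[√(1 + 8Fr₁²) − 1] = ½[√190.4 − 1] = 6.40.
y₂ = 6.40 × 0.620 = 3.97 m.
V₂ = q/y₂ = 7.44/3.97 = 1.88 m/s. E₁ = y₁ + V₁²/2g = 7.96 m; E₂ = y₂ + V₂²/2g = 4.15 m. ΔE = E₁ − E₂ = 3.81 m.
Q = q·b = 7.44 × 3.60 = 26.8 m³/s. P = γ·Q·ΔE = 9.81 × 26.8 × 3.81 = 1002 kW.

P = 1002 kW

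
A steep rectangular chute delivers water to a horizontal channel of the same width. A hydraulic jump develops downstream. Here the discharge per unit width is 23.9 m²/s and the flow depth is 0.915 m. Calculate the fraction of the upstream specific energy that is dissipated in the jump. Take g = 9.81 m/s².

V₁ = q/y₁ = 23.9/0.915 = 26.1 m/s. Fr₁ = V₁/√(g·y₁) = 26.1/√(9.81×0.915) = 8.72.
By Bélanger, y₂/y₁ = ½[√(1 + 8Fr₁²) − 1] = ½[√609.1 − 1] = 11.8.
y₂ = 11.8 × 0.915 = 10.8 m.
E₁ = y₁ + V₁²/2g = 35.7 m. ΔE = (y₂ − y₁)³/(4y₁y₂) = 24.6 m. ΔE/E₁ = 24.6/35.7 = 0.690.

ΔE/E₁ = 0.690 (69.0%)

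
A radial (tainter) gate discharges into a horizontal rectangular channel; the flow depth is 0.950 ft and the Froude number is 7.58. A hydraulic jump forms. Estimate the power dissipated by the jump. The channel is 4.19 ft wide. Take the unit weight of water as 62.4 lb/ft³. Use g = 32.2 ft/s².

Fr₁ = 7.58 (given).
Conjugate-depth relation: y₂/y₁ = ½[√(1 + 8Fr₁²) − 1] = ½[√460.7 − 1] = 10.2.
y₂ = 10.2 × 0.950 = 9.72 ft.
Head loss: ΔE = (y₂ − y₁)³/(4y₁y₂) = (9.72 − 0.950)³/(4×0.950×9.72) = 674/36.9 = 18.3 ft.
V₁ = Fr₁·√(g·y₁) = 7.58×√(32.2×0.950) = 41.9 ft/s; q = V₁·y₁ = 39.8 ft²/s. Q = q·b = 39.8 × 4.19 = 167 cfs. P = γ·Q·ΔE/550 = 62.4 × 167 × 18.3 / 550 = 346 hp.

P = 346 hp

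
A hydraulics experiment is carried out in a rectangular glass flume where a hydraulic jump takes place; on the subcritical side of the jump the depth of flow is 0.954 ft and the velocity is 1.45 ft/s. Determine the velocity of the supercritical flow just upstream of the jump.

V₁ = 11.9 ft/s

Fr₂ = V₂/√(g·y₂) = 1.45/√(32.2×0.954) = 0.262.
Applying the sequent-depth relation in reverse, y₁/y₂ = ½[√(1 + 8Fr₂²) − 1] = ½[√1.548 − 1] = 0.122.
y₁ = 0.122 × 0.954 = 0.116 ft.
V₁ = q/y₁ = 1.38/0.116 = 11.9 ft/s.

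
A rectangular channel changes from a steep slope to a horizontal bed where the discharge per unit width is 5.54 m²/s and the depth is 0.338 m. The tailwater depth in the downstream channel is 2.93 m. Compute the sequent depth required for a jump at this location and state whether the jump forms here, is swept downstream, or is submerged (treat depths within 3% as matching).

V₁ = q/y₁ = 5.54/0.338 = 16.4 m/s. Fr₁ = V₁/√(g·y₁) = 16.4/√(9.81×0.338) = 9.00.
Conjugate-depth relation: y₂/y₁ = ½[√(1 + 8Fr₁²) − 1] = ½[√649.2 − 1] = 12.2.
y₂ = 12.2 × 0.338 = 4.14 m.
Tailwater y_tw = 2.93 m: y_tw < y₂, so the jump is swept downstream.

y₂ = 4.14 m; the jump is swept downstream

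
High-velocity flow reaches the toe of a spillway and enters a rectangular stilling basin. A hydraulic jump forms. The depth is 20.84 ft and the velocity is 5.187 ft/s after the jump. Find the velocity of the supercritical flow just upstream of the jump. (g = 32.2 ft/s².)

Fr₂ = V₂/√(g·y₂) = 5.187/√(32.2×20.84) = 0.2002.
Since the conjugate-depth ratio holds either way, y₁/y₂ = ½[√(1 + 8Fr₂²) − 1] = ½[√1.3208 − 1] = 0.07462.
y₁ = 0.07462 × 20.84 = 1.555 ft.
V₁ = q/y₁ = 108.1/1.555 = 69.51 ft/s.

V₁ = 69.51 ft/s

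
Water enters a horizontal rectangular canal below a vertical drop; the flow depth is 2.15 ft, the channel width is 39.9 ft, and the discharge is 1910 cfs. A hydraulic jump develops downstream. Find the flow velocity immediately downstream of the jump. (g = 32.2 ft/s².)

q = Q/b = 1910/39.9 = 47.9 ft²/s; V₁ = q/y₁ = 22.3 ft/s. Fr₁ = V₁/√(g·y₁) = 2.68.
By Bélanger, y₂/y₁ = ½[√(1 + 8Fr₁²) − 1] = ½[√58.28 − 1] = 3.32.
y₂ = 3.32 × 2.15 = 7.13 ft.
V₂ = q/y₂ = 47.9/7.13 = 6.71 ft/s.

V₂ = 6.71 ft/s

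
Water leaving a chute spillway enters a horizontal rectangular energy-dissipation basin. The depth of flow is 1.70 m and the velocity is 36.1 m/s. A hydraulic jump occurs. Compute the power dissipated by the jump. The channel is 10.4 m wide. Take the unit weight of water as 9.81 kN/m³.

Fr₁ = V₁/√(g·y₁) = 36.1/√(9.81×1.70) = 8.84.
Conjugate-depth relation: y₂/y₁ = ½[√(1 + 8Fr₁²) − 1] = ½[√626.2 − 1] = 12.0.
y₂ = 12.0 × 1.70 = 20.4 m.
Head loss: ΔE = (y₂ − y₁)³/(4y₁y₂) = (20.4 − 1.70)³/(4×1.70×20.4) = 6560/139 = 47.2 m.
q = V₁·y₁ = 36.1 × 1.70 = 61.4 m²/s. Q = q·b = 61.4 × 10.4 = 638 m³/s. P = γ·Q·ΔE = 9.81 × 638 × 47.2 = 295796 kW.

P = 295796 kW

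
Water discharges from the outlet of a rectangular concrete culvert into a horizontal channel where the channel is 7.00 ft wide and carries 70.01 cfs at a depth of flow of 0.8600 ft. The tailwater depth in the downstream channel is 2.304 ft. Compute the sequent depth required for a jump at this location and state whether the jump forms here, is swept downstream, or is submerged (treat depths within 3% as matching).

q = Q/b = 70.01/7.00 = 10.00 ft²/s; V₁ = q/y₁ = 11.63 ft/s. Fr₁ = V₁/√(g·y₁) = 2.210.
Bélanger equation: y₂/y₁ = ½[√(1 + 8Fr₁²) − 1] = ½[√40.072 − 1] = 2.665.
y₂ = 2.665 × 0.8600 = 2.292 ft.
Tailwater y_tw = 2.304 ft: y_tw ≈ y₂, so the jump forms here.

y₂ = 2.292 ft; the jump forms here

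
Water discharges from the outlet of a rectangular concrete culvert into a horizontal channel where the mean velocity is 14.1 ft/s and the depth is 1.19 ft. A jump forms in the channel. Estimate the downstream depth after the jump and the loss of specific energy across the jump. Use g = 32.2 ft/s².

y₂ = 3.28 ft; ΔE = 0.588 ft

Fr₁ = V₁/√(g·y₁) = 14.1/√(32.2×1.19) = 2.28.
Sequent-depth ratio: y₂/y₁ = ½[√(1 + 8Fr₁²) − 1] = ½[√42.51 − 1] = 2.76.
y₂ = 2.76 × 1.19 = 3.28 ft.
Head loss: ΔE = (y₂ − y₁)³/(4y₁y₂) = (3.28 − 1.19)³/(4×1.19×3.28) = 9.19/15.6 = 0.588 ft.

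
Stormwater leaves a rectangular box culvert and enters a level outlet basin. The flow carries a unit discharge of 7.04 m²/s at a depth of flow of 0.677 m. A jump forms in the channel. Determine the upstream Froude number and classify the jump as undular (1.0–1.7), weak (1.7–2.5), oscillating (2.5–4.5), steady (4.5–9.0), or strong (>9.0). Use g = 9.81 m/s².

V₁ = q/y₁ = 7.04/0.677 = 10.4 m/s. Fr₁ = V₁/√(g·y₁) = 10.4/√(9.81×0.677) = 4.04.
Fr₁ = 4.04 lies in the oscillating range.

Fr₁ = 4.04; oscillating jump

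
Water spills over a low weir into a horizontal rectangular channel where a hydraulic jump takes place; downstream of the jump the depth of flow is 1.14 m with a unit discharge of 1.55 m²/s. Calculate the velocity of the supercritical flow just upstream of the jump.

V₂ = q/y₂ = 1.55/1.14 = 1.36 m/s; Fr₂ = V₂/√(g·y₂) = 0.407.
Applying the sequent-depth relation in reverse, y₁/y₂ = ½[√(1 + 8Fr₂²) − 1] = ½[√2.322 − 1] = 0.262.
y₁ = 0.262 × 1.14 = 0.299 m.
V₁ = q/y₁ = 1.55/0.299 = 5.19 m/s.

V₁ = 5.19 m/s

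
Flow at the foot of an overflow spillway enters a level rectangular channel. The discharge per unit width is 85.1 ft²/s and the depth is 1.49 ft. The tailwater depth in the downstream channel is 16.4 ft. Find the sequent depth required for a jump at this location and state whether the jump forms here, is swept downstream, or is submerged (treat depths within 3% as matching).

y₂ = 16.6 ft; the jump forms here

V₁ = q/y₁ = 85.1/1.49 = 57.1 ft/s. Fr₁ = V₁/√(g·y₁) = 57.1/√(32.2×1.49) = 8.25.
Bélanger equation: y₂/y₁ = ½[√(1 + 8Fr₁²) − 1] = ½[√544.9 − 1] = 11.2.
y₂ = 11.2 × 1.49 = 16.6 ft.
Tailwater y_tw = 16.4 ft: y_tw ≈ y₂, so the jump forms here.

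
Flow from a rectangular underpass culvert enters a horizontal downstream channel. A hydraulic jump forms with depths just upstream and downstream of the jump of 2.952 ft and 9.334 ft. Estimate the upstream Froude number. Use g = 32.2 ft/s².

For a rectangular channel the momentum equation gives q² = ½·g·y₁·y₂·(y₁ + y₂) = ½×32.2×2.952×9.334×12.29 = 5450.
q = √5450 = 73.83 ft²/s.
V₁ = q/y₁ = 25.01 ft/s; Fr₁ = V₁/√(g·y₁) = 2.565.

Fr₁ = 2.565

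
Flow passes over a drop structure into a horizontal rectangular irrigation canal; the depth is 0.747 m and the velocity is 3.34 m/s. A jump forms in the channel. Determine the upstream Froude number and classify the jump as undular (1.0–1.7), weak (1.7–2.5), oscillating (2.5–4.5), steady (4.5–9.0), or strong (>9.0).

Fr₁ = 1.23; undular jump

Fr₁ = V₁/√(g·y₁) = 3.34/√(9.81×0.747) = 1.23.
Fr₁ = 1.23 lies in the undular range.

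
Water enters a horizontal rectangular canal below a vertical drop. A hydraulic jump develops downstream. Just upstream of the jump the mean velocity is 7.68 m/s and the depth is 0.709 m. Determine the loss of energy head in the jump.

ΔE = 0.903 m

Fr₁ = V₁/√(g·y₁) = 7.68/√(9.81×0.709) = 2.91.
Conjugate-depth relation: y₂/y₁ = ½[√(1 + 8Fr₁²) − 1] = ½[√68.84 − 1] = 3.65.
y₂ = 3.65 × 0.709 = 2.59 m.
q = V₁·y₁ = 7.68 × 0.709 = 5.45 m²/s. V₂ = q/y₂ = 5.45/2.59 = 2.10 m/s. E₁ = y₁ + V₁²/2g = 3.72 m; E₂ = y₂ + V₂²/2g = 2.81 m. ΔE = E₁ − E₂ = 0.903 m.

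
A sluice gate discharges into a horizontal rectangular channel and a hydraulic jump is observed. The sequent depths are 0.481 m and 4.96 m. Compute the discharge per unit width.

q = 7.98 m²/s

For a rectangular channel the momentum equation gives q² = ½·g·y₁·y₂·(y₁ + y₂) = ½×9.81×0.481×4.96×5.44 = 63.7.
q = √63.7 = 7.98 m²/s.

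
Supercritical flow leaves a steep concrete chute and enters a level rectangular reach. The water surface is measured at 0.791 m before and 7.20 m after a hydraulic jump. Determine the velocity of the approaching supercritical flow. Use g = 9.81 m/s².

For a rectangular channel the momentum equation gives q² = ½·g·y₁·y₂·(y₁ + y₂) = ½×9.81×0.791×7.20×7.99 = 223.
q = √223 = 14.9 m²/s.
V₁ = q/y₁ = 14.9/0.791 = 18.9 m/s.

V₁ = 18.9 m/s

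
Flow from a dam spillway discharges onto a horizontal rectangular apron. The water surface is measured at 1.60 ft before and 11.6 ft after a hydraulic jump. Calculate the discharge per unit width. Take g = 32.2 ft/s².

For a rectangular channel the momentum equation gives q² = ½·g·y₁·y₂·(y₁ + y₂) = ½×32.2×1.60×11.6×13.2 = 3944.
q = √3944 = 62.8 ft²/s.

q = 62.8 ft²/s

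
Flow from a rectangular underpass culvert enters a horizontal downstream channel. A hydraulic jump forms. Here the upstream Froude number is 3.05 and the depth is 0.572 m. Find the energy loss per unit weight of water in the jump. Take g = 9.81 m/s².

ΔE = 0.855 m

Fr₁ = 3.05 (given).
Bélanger equation: y₂/y₁ = ½[√(1 + 8Fr₁²) − 1] = ½[√75.42 − 1] = 3.84.
y₂ = 3.84 × 0.572 = 2.20 m.
V₁ = Fr₁·√(g·y₁) = 3.05×√(9.81×0.572) = 7.22 m/s; q = V₁·y₁ = 4.13 m²/s. V₂ = q/y₂ = 4.13/2.20 = 1.88 m/s. E₁ = y₁ + V₁²/2g = 3.23 m; E₂ = y₂ + V₂²/2g = 2.38 m. ΔE = E₁ − E₂ = 0.855 m.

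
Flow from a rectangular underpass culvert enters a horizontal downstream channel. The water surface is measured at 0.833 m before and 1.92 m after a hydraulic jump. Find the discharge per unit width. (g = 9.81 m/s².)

q = 4.65 m²/s

For a rectangular channel the momentum equation gives q² = ½·g·y₁·y₂·(y₁ + y₂) = ½×9.81×0.833×1.92×2.75 = 21.6.
q = √21.6 = 4.65 m²/s.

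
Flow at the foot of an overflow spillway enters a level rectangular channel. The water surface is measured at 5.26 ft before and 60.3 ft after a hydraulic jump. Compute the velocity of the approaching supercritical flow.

V₁ = 110 ft/s

For a rectangular channel the momentum equation gives q² = ½·g·y₁·y₂·(y₁ + y₂) = ½×32.2×5.26×60.3×65.6 = 334786.
q = √334786 = 579 ft²/s.
V₁ = q/y₁ = 579/5.26 = 110 ft/s.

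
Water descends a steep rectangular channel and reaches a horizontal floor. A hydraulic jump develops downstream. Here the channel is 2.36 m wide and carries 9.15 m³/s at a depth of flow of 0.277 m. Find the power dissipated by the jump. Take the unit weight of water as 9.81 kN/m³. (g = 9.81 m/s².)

q = Q/b = 9.15/2.36 = 3.88 m²/s; V₁ = q/y₁ = 14.0 m/s. Fr₁ = V₁/√(g·y₁) = 8.49.
From the momentum equation for a rectangular channel, y₂/y₁ = ½[√(1 + 8Fr₁²) − 1] = ½[√577.8 − 1] = 11.5.
y₂ = 11.5 × 0.277 = 3.19 m.
V₂ = q/y₂ = 3.88/3.19 = 1.22 m/s. E₁ = y₁ + V₁²/2g = 10.3 m; E₂ = y₂ + V₂²/2g = 3.27 m. ΔE = E₁ − E₂ = 7.00 m.
P = γ·Q·ΔE = 9.81 × 9.15 × 7.00 = 628 kW.

P = 628 kW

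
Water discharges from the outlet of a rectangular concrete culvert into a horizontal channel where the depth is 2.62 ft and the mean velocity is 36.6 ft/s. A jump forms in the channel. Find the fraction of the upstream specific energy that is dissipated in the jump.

Fr₁ = V₁/√(g·y₁) = 36.6/√(32.2×2.62) = 3.98.
From the momentum equation for a rectangular channel, y₂/y₁ = ½[√(1 + 8Fr₁²) − 1] = ½[√128.0 − 1] = 5.16.
y₂ = 5.16 × 2.62 = 13.5 ft.
E₁ = y₁ + V₁²/2g = 23.4 ft. ΔE = (y₂ − y₁)³/(4y₁y₂) = 9.13 ft. ΔE/E₁ = 9.13/23.4 = 0.390.

ΔE/E₁ = 0.390 (39.0%)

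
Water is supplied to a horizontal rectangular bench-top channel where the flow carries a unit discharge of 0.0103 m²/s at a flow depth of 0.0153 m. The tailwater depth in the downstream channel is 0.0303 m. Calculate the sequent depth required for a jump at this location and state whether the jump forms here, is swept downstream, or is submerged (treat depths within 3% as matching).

V₁ = q/y₁ = 0.0103/0.0153 = 0.673 m/s. Fr₁ = V₁/√(g·y₁) = 0.673/√(9.81×0.0153) = 1.74.
Bélanger equation: y₂/y₁ = ½[√(1 + 8Fr₁²) − 1] = ½[√25.16 − 1] = 2.01.
y₂ = 2.01 × 0.0153 = 0.0307 m.
Tailwater y_tw = 0.0303 m: y_tw ≈ y₂, so the jump forms here.

y₂ = 0.0307 m; the jump forms here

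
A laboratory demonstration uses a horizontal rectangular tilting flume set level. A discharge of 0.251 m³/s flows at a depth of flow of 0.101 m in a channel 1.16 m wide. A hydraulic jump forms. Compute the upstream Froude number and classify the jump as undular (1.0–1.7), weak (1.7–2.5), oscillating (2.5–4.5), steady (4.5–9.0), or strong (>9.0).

Fr₁ = 2.15; weak jump

q = Q/b = 0.251/1.16 = 0.216 m²/s; V₁ = q/y₁ = 2.14 m/s. Fr₁ = V₁/√(g·y₁) = 2.15.
Fr₁ = 2.15 lies in the weak range.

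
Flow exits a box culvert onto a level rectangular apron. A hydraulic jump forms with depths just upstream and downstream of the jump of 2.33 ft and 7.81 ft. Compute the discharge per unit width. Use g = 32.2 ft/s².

For a rectangular channel the momentum equation gives q² = ½·g·y₁·y₂·(y₁ + y₂) = ½×32.2×2.33×7.81×10.1 = 2971.
q = √2971 = 54.5 ft²/s.

q = 54.5 ft²/s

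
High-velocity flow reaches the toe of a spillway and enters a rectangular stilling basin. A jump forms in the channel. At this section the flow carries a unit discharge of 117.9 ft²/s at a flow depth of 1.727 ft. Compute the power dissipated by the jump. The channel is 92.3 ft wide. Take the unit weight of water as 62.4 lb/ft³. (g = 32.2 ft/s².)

P = 64347 hp

V₁ = q/y₁ = 117.9/1.727 = 68.27 ft/s. Fr₁ = V₁/√(g·y₁) = 68.27/√(32.2×1.727) = 9.155.
Sequent-depth ratio: y₂/y₁ = ½[√(1 + 8Fr₁²) − 1] = ½[√671.48 − 1] = 12.46.
y₂ = 12.46 × 1.727 = 21.51 ft.
Head loss: ΔE = (y₂ − y₁)³/(4y₁y₂) = (21.51 − 1.727)³/(4×1.727×21.51) = 7745/148.6 = 52.12 ft.
Q = q·b = 117.9 × 92.3 = 10882 cfs. P = γ·Q·ΔE/550 = 62.4 × 10882 × 52.12 / 550 = 64347 hp.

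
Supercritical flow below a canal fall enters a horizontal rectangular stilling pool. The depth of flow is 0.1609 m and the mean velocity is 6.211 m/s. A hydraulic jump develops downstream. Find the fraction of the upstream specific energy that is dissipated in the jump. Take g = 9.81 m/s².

Fr₁ = V₁/√(g·y₁) = 6.211/√(9.81×0.1609) = 4.944.
Conjugate-depth relation: y₂/y₁ = ½[√(1 + 8Fr₁²) − 1] = ½[√196.52 − 1] = 6.509.
y₂ = 6.509 × 0.1609 = 1.047 m.
E₁ = y₁ + V₁²/2g = 2.127 m. ΔE = (y₂ − y₁)³/(4y₁y₂) = 1.033 m. ΔE/E₁ = 1.033/2.127 = 0.486.

ΔE/E₁ = 0.486 (48.6%)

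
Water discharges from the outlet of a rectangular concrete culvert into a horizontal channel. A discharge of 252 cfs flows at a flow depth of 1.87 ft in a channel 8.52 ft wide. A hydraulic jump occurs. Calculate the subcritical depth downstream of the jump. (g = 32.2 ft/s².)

q = Q/b = 252/8.52 = 29.6 ft²/s; V₁ = q/y₁ = 15.8 ft/s. Fr₁ = V₁/√(g·y₁) = 2.04.
Bélanger equation: y₂/y₁ = ½[√(1 + 8Fr₁²) − 1] = ½[√34.24 − 1] = 2.43.
y₂ = 2.43 × 1.87 = 4.54 ft.

y₂ = 4.54 ft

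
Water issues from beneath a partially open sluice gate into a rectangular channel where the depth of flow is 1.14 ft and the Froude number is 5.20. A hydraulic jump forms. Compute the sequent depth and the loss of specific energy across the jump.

y₂ = 7.83 ft; ΔE = 8.39 ft

Fr₁ = 5.20 (given).
Conjugate-depth relation: y₂/y₁ = ½[√(1 + 8Fr₁²) − 1] = ½[√217.3 − 1] = 6.87.
y₂ = 6.87 × 1.14 = 7.83 ft.
V₁ = Fr₁·√(g·y₁) = 5.20×√(32.2×1.14) = 31.5 ft/s; q = V₁·y₁ = 35.9 ft²/s. V₂ = q/y₂ = 35.9/7.83 = 4.59 ft/s. E₁ = y₁ + V₁²/2g = 16.6 ft; E₂ = y₂ + V₂²/2g = 8.16 ft. ΔE = E₁ − E₂ = 8.39 ft.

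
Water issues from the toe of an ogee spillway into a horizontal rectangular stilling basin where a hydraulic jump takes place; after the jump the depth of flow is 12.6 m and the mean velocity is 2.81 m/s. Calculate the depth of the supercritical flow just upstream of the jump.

y₁ = 1.44 m

Fr₂ = V₂/√(g·y₂) = 2.81/√(9.81×12.6) = 0.253.
From the momentum equation (using Fr₂), y₁/y₂ = ½[√(1 + 8Fr₂²) − 1] = ½[√1.511 − 1] = 0.115.
y₁ = 0.115 × 12.6 = 1.44 m.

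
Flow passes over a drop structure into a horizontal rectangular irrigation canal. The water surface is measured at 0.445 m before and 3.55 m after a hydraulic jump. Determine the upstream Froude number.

Fr₁ = 5.98

For a rectangular channel the momentum equation gives q² = ½·g·y₁·y₂·(y₁ + y₂) = ½×9.81×0.445×3.55×3.99 = 31.0.
q = √31.0 = 5.56 m²/s.
V₁ = q/y₁ = 12.5 m/s; Fr₁ = V₁/√(g·y₁) = 5.98.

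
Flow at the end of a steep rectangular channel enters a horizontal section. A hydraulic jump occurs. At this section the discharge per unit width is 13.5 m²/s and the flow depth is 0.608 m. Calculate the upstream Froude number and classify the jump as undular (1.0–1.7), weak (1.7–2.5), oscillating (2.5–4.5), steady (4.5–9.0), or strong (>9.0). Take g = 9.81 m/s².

Fr₁ = 9.09; strong jump

V₁ = q/y₁ = 13.5/0.608 = 22.2 m/s. Fr₁ = V₁/√(g·y₁) = 22.2/√(9.81×0.608) = 9.09.
Fr₁ = 9.09 lies in the strong range.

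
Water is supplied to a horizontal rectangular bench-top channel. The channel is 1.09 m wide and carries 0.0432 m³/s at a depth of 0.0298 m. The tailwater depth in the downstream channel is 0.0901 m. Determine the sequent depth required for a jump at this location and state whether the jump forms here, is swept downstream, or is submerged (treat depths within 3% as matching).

y₂ = 0.0898 m; the jump forms here

q = Q/b = 0.0432/1.09 = 0.0396 m²/s; V₁ = q/y₁ = 1.33 m/s. Fr₁ = V₁/√(g·y₁) = 2.46.
Conjugate-depth relation: y₂/y₁ = ½[√(1 + 8Fr₁²) − 1] = ½[√49.40 − 1] = 3.01.
y₂ = 3.01 × 0.0298 = 0.0898 m.
Tailwater y_tw = 0.0901 m: y_tw ≈ y₂, so the jump forms here.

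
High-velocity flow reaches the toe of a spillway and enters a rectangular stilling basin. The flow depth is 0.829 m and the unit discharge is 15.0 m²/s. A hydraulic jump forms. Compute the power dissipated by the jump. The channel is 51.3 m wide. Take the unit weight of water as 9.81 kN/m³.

V₁ = q/y₁ = 15.0/0.829 = 18.1 m/s. Fr₁ = V₁/√(g·y₁) = 18.1/√(9.81×0.829) = 6.34.
Bélanger equation: y₂/y₁ = ½[√(1 + 8Fr₁²) − 1] = ½[√323.1 − 1] = 8.49.
y₂ = 8.49 × 0.829 = 7.04 m.
V₂ = q/y₂ = 15.0/7.04 = 2.13 m/s. E₁ = y₁ + V₁²/2g = 17.5 m; E₂ = y₂ + V₂²/2g = 7.27 m. ΔE = E₁ − E₂ = 10.2 m.
Q = q·b = 15.0 × 51.3 = 770 m³/s. P = γ·Q·ΔE = 9.81 × 770 × 10.2 = 77364 kW.

P = 77364 kW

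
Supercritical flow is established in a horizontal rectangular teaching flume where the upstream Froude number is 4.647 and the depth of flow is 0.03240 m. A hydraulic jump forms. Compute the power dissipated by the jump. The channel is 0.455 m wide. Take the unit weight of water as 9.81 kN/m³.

Fr₁ = 4.647 (given).
By Bélanger, y₂/y₁ = ½[√(1 + 8Fr₁²) − 1] = ½[√173.76 − 1] = 6.091.
y₂ = 6.091 × 0.03240 = 0.1973 m.
Head loss: ΔE = (y₂ − y₁)³/(4y₁y₂) = (0.1973 − 0.03240)³/(4×0.03240×0.1973) = 0.004487/0.02558 = 0.1755 m.
V₁ = Fr₁·√(g·y₁) = 4.647×√(9.81×0.03240) = 2.620 m/s; q = V₁·y₁ = 0.08488 m²/s. Q = q·b = 0.08488 × 0.455 = 0.03862 m³/s. P = γ·Q·ΔE = 9.81 × 0.03862 × 0.1755 = 0.06648 kW.

P = 0.06648 kW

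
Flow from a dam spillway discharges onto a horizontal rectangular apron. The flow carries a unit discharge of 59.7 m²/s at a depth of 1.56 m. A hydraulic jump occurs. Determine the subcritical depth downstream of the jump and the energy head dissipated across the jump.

V₁ = q/y₁ = 59.7/1.56 = 38.3 m/s. Fr₁ = V₁/√(g·y₁) = 38.3/√(9.81×1.56) = 9.78.
Bélanger equation: y₂/y₁ = ½[√(1 + 8Fr₁²) − 1] = ½[√766.6 − 1] = 13.3.
y₂ = 13.3 × 1.56 = 20.8 m.
Head loss: ΔE = (y₂ − y₁)³/(4y₁y₂) = (20.8 − 1.56)³/(4×1.56×20.8) = 7140/130 = 55.0 m.

y₂ = 20.8 m; ΔE = 55.0 m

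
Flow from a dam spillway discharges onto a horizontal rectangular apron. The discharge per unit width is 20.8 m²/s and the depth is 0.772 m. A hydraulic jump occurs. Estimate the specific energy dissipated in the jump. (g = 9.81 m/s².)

V₁ = q/y₁ = 20.8/0.772 = 26.9 m/s. Fr₁ = V₁/√(g·y₁) = 26.9/√(9.81×0.772) = 9.79.
By Bélanger, y₂/y₁ = ½[√(1 + 8Fr₁²) − 1] = ½[√767.8 − 1] = 13.4.
y₂ = 13.4 × 0.772 = 10.3 m.
Head loss: ΔE = (y₂ − y₁)³/(4y₁y₂) = (10.3 − 0.772)³/(4×0.772×10.3) = 868/31.8 = 27.3 m.

ΔE = 27.3 m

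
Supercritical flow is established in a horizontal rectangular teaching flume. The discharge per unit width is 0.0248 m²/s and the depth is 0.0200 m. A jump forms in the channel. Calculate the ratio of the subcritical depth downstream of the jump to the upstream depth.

y₂/y₁ = 3.49

V₁ = q/y₁ = 0.0248/0.0200 = 1.24 m/s. Fr₁ = V₁/√(g·y₁) = 1.24/√(9.81×0.0200) = 2.80.
From the momentum equation for a rectangular channel, y₂/y₁ = ½[√(1 + 8Fr₁²) − 1] = ½[√63.70 − 1] = 3.49.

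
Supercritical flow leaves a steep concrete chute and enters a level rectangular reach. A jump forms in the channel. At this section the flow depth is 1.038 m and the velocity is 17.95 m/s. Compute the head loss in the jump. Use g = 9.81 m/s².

ΔE = 9.411 m

Fr₁ = V₁/√(g·y₁) = 17.95/√(9.81×1.038) = 5.625.
By Bélanger, y₂/y₁ = ½[√(1 + 8Fr₁²) − 1] = ½[√254.14 − 1] = 7.471.
y₂ = 7.471 × 1.038 = 7.755 m.
Head loss: ΔE = (y₂ − y₁)³/(4y₁y₂) = (7.755 − 1.038)³/(4×1.038×7.755) = 303.0/32.20 = 9.411 m.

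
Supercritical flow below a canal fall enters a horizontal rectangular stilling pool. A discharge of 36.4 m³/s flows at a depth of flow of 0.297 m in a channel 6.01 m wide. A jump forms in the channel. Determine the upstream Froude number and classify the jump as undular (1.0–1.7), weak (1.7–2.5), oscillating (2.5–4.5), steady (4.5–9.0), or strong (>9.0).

Fr₁ = 11.9; strong jump

q = Q/b = 36.4/6.01 = 6.06 m²/s; V₁ = q/y₁ = 20.4 m/s. Fr₁ = V₁/√(g·y₁) = 11.9.
Fr₁ = 11.9 lies in the strong range.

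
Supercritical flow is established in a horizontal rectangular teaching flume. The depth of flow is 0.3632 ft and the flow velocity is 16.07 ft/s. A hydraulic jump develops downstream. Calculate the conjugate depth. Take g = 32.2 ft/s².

y₂ = 2.239 ft

Fr₁ = V₁/√(g·y₁) = 16.07/√(32.2×0.3632) = 4.699.
Bélanger equation: y₂/y₁ = ½[√(1 + 8Fr₁²) − 1] = ½[√177.65 − 1] = 6.164.
y₂ = 6.164 × 0.3632 = 2.239 ft.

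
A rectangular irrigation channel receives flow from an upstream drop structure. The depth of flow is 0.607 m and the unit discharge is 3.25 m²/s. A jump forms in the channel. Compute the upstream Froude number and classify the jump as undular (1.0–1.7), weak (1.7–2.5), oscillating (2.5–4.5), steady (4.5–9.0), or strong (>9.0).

V₁ = q/y₁ = 3.25/0.607 = 5.35 m/s. Fr₁ = V₁/√(g·y₁) = 5.35/√(9.81×0.607) = 2.19.
Fr₁ = 2.19 lies in the weak range.

Fr₁ = 2.19; weak jump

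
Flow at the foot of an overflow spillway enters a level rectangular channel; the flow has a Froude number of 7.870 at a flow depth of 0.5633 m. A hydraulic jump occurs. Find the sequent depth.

Fr₁ = 7.870 (given).
From the momentum equation for a rectangular channel, y₂/y₁ = ½[√(1 + 8Fr₁²) − 1] = ½[√496.50 − 1] = 10.64.
y₂ = 10.64 × 0.5633 = 5.994 m.

y₂ = 5.994 m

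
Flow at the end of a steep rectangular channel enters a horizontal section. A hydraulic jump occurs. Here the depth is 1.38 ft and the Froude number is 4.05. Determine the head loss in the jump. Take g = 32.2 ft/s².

ΔE = 5.04 ft

Fr₁ = 4.05 (given).
Conjugate-depth relation: y₂/y₁ = ½[√(1 + 8Fr₁²) − 1] = ½[√132.2 − 1] = 5.25.
y₂ = 5.25 × 1.38 = 7.24 ft.
V₁ = Fr₁·√(g·y₁) = 4.05×√(32.2×1.38) = 27.0 ft/s; q = V₁·y₁ = 37.3 ft²/s. V₂ = q/y₂ = 37.3/7.24 = 5.14 ft/s. E₁ = y₁ + V₁²/2g = 12.7 ft; E₂ = y₂ + V₂²/2g = 7.65 ft. ΔE = E₁ − E₂ = 5.04 ft.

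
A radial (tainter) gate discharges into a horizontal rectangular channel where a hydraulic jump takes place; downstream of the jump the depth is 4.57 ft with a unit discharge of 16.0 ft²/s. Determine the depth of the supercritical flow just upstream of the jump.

y₁ = 0.665 ft

V₂ = q/y₂ = 16.0/4.57 = 3.50 ft/s; Fr₂ = V₂/√(g·y₂) = 0.289.
Since the conjugate-depth ratio holds either way, y₁/y₂ = ½[√(1 + 8Fr₂²) − 1] = ½[√1.666 − 1] = 0.145.
y₁ = 0.145 × 4.57 = 0.665 ft.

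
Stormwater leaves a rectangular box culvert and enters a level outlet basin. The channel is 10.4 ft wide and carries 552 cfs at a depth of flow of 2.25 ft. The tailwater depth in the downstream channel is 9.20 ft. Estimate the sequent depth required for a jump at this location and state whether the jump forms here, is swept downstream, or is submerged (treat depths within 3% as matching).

q = Q/b = 552/10.4 = 53.1 ft²/s; V₁ = q/y₁ = 23.6 ft/s. Fr₁ = V₁/√(g·y₁) = 2.77.
Sequent-depth ratio: y₂/y₁ = ½[√(1 + 8Fr₁²) − 1] = ½[√62.45 − 1] = 3.45.
y₂ = 3.45 × 2.25 = 7.77 ft.
Tailwater y_tw = 9.20 ft: y_tw > y₂, so the jump is submerged.

y₂ = 7.77 ft; the jump is submerged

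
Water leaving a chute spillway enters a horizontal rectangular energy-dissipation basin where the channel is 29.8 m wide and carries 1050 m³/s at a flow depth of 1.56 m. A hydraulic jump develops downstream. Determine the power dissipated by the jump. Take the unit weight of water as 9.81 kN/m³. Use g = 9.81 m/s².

q = Q/b = 1050/29.8 = 35.2 m²/s; V₁ = q/y₁ = 22.6 m/s. Fr₁ = V₁/√(g·y₁) = 5.77.
Conjugate-depth relation: y₂/y₁ = ½[√(1 + 8Fr₁²) − 1] = ½[√267.7 − 1] = 7.68.
y₂ = 7.68 × 1.56 = 12.0 m.
Head loss: ΔE = (y₂ − y₁)³/(4y₁y₂) = (12.0 − 1.56)³/(4×1.56×12.0) = 1132/74.8 = 15.1 m.
P = γ·Q·ΔE = 9.81 × 1050 × 15.1 = 155941 kW.

P = 155941 kW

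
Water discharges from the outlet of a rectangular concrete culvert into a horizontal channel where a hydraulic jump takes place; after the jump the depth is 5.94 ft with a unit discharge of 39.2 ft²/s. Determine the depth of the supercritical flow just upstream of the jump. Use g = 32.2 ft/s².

V₂ = q/y₂ = 39.2/5.94 = 6.60 ft/s; Fr₂ = V₂/√(g·y₂) = 0.477.
Applying the sequent-depth relation in reverse, y₁/y₂ = ½[√(1 + 8Fr₂²) − 1] = ½[√2.822 − 1] = 0.340.
y₁ = 0.340 × 5.94 = 2.02 ft.

y₁ = 2.02 ft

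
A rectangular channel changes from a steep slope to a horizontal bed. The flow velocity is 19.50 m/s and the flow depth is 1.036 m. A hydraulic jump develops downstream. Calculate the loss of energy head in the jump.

Fr₁ = V₁/√(g·y₁) = 19.50/√(9.81×1.036) = 6.117.
Bélanger equation: y₂/y₁ = ½[√(1 + 8Fr₁²) − 1] = ½[√300.32 − 1] = 8.165.
y₂ = 8.165 × 1.036 = 8.459 m.
Head loss: ΔE = (y₂ − y₁)³/(4y₁y₂) = (8.459 − 1.036)³/(4×1.036×8.459) = 409.0/35.05 = 11.67 m.

ΔE = 11.67 m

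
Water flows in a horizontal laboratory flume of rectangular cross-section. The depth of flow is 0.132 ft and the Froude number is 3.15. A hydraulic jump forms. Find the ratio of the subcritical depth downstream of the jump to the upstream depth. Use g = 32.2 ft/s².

y₂/y₁ = 3.98

Fr₁ = 3.15 (given).
By Bélanger, y₂/y₁ = ½[√(1 + 8Fr₁²) − 1] = ½[√80.38 − 1] = 3.98.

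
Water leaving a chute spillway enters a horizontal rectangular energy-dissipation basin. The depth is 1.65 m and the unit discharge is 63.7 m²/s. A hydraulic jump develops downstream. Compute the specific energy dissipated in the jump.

ΔE = 55.6 m

V₁ = q/y₁ = 63.7/1.65 = 38.6 m/s. Fr₁ = V₁/√(g·y₁) = 38.6/√(9.81×1.65) = 9.60.
From the momentum equation for a rectangular channel, y₂/y₁ = ½[√(1 + 8Fr₁²) − 1] = ½[√737.6 − 1] = 13.1.
y₂ = 13.1 × 1.65 = 21.6 m.
Head loss: ΔE = (y₂ − y₁)³/(4y₁y₂) = (21.6 − 1.65)³/(4×1.65×21.6) = 7918/142 = 55.6 m.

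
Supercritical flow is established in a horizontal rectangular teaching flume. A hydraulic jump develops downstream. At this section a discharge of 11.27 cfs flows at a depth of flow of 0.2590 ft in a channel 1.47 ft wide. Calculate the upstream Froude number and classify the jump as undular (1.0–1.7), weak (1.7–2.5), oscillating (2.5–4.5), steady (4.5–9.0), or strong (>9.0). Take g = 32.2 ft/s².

Fr₁ = 10.25; strong jump

q = Q/b = 11.27/1.47 = 7.667 ft²/s; V₁ = q/y₁ = 29.60 ft/s. Fr₁ = V₁/√(g·y₁) = 10.25.
Fr₁ = 10.25 lies in the strong range.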